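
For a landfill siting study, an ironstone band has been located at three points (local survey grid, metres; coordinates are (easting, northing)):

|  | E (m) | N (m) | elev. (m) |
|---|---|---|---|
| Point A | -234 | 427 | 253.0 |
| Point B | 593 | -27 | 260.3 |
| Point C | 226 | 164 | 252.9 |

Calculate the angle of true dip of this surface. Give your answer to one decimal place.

Two edge vectors: Point A→Point B = (827, -454, 7.3), Point A→Point C = (460, -263, -0.1).
Normal n = (Point A→Point B) × (Point A→Point C) = (1965.3, 3440.7, -8661).
So ∂z/∂E = −n_x/n_z = 0.22691 and ∂z/∂N = −n_y/n_z = 0.39726.
Gradient magnitude |∇z| = √(a² + b²) = √(0.05149 + 0.15782) = 0.45750.
True dip = arctan(0.45750) = 24.6°, dipping toward SSW (azimuth ≈ 210°).

24.6°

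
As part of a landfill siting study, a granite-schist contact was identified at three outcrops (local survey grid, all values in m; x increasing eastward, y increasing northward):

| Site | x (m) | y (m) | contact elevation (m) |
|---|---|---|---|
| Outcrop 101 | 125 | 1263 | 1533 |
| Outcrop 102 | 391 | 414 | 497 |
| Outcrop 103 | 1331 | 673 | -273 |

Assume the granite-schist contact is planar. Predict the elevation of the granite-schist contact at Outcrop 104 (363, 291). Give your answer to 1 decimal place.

Two edge vectors: Outcrop 101→Outcrop 102 = (266, -849, -1036), Outcrop 101→Outcrop 103 = (1206, -590, -1806).
Normal n = (Outcrop 101→Outcrop 102) × (Outcrop 101→Outcrop 103) = (922054, -769020, 866954).
So ∂z/∂x = −n_x/n_z = −1.063556 and ∂z/∂y = −n_y/n_z = 0.887037.
Intercept c from Outcrop 101: 1533 + 132.94 − 1120.33 = 545.62.
At (363, 291): z = −386.1 + 258.1 + 545.62 = 417.7 m.

417.7 m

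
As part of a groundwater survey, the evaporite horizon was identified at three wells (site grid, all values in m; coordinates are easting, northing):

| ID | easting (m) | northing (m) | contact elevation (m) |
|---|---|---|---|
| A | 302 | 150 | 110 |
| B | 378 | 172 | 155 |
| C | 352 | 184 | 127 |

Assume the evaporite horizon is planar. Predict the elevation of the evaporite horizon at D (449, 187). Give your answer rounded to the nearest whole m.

Let the plane be z = a·easting + b·northing + c.
B−A: 76a + 22b = 45;  C−A: 50a + 34b = 17.
Solving gives a = 0.77898, b = −0.64555.
Then c = 110 − a·302 − b·150 = −28.42.
At (449, 187): z = 349.8 − 120.7 − 28.42 = 200.6 m.

201 m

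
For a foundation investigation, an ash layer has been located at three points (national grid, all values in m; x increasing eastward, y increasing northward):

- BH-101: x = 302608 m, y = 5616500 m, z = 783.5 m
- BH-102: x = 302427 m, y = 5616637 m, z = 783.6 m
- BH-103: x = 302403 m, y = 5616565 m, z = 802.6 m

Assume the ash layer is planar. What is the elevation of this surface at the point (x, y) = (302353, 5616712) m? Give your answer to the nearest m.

Two edge vectors: BH-101→BH-102 = (-181, 137, 0.1), BH-101→BH-103 = (-205, 65, 19.1).
Normal n = (BH-101→BH-102) × (BH-101→BH-103) = (2610.2, 3436.6, 16320).
So ∂z/∂x = −n_x/n_z = −0.15993873 and ∂z/∂y = −n_y/n_z = −0.21057598.
Intercept c from BH-101: 783.5 + 48398.74 + 1182699.99 = 1231882.23.
At (302353, 5616712): z = −48358.0 − 1182744.6 + 1231882.23 = 779.6 m.

780 m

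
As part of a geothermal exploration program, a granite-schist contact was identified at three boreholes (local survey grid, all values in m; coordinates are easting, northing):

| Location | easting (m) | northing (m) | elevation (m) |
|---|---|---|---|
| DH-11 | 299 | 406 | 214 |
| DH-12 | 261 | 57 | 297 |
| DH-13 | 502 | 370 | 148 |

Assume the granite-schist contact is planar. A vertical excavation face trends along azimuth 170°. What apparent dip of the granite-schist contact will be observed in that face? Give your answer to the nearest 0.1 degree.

7.6°

Let the plane be z = a·easting + b·northing + c.
DH-12−DH-11: −38a − 349b = 83;  DH-13−DH-11: 203a − 36b = −66.
Solving gives a = −0.36034, b = −0.19859.
Unit vector along 170° is (sin 170°, cos 170°) = (0.1736, -0.9848).
Slope in that direction = a·(0.1736) + b·(-0.9848) = 0.13300.
Apparent dip = arctan|0.13300| = 7.6° (true dip is 22.4°, so apparent ≤ true as expected).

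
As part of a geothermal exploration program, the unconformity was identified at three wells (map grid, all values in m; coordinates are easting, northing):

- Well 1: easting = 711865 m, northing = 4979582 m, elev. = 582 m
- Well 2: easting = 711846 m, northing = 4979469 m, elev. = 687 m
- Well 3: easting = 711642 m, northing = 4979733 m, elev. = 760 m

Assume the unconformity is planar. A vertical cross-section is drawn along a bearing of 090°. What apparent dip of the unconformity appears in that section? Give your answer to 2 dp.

52.03°

Two edge vectors: Well 1→Well 2 = (-19, -113, 105), Well 1→Well 3 = (-223, 151, 178).
Normal n = (Well 1→Well 2) × (Well 1→Well 3) = (-35969, -20033, -28068).
So ∂z/∂easting = −n_x/n_z = −1.28149 and ∂z/∂northing = −n_y/n_z = −0.71373.
Unit vector along 090° is (sin 90°, cos 90°) = (1.0000, 0.0000).
Slope in that direction = a·(1.0000) + b·(0.0000) = −1.28149.
Apparent dip = arctan|1.28149| = 52.03° (true dip is 55.7°, so apparent ≤ true as expected).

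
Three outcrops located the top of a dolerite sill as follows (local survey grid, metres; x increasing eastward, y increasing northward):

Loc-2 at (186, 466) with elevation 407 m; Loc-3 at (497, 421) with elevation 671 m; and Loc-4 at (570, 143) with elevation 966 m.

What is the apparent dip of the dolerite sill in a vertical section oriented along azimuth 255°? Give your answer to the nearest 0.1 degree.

Two edge vectors: Loc-2→Loc-3 = (311, -45, 264), Loc-2→Loc-4 = (384, -323, 559).
Normal n = (Loc-2→Loc-3) × (Loc-2→Loc-4) = (60117, -72473, -83173).
So ∂z/∂x = −n_x/n_z = 0.72279 and ∂z/∂y = −n_y/n_z = −0.87135.
Unit vector along 255° is (sin 255°, cos 255°) = (-0.9659, -0.2588).
Slope in that direction = a·(-0.9659) + b·(-0.2588) = −0.47264.
Apparent dip = arctan|0.47264| = 25.3° (true dip is 48.5°, so apparent ≤ true as expected).

25.3°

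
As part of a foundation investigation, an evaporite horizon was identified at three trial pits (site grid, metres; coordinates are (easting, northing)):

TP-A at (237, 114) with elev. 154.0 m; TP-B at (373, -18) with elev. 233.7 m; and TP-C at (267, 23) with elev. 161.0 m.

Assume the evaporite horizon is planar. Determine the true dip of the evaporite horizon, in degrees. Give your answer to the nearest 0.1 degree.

37.6°

Two edge vectors: TP-A→TP-B = (136, -132, 79.7), TP-A→TP-C = (30, -91, 7).
Normal n = (TP-A→TP-B) × (TP-A→TP-C) = (6328.7, 1439, -8416).
So ∂z/∂E = −n_x/n_z = 0.75198 and ∂z/∂N = −n_y/n_z = 0.17098.
Gradient magnitude |∇z| = √(a² + b²) = √(0.56548 + 0.02924) = 0.77118.
True dip = arctan(0.77118) = 37.6°, dipping toward WSW (azimuth ≈ 257°).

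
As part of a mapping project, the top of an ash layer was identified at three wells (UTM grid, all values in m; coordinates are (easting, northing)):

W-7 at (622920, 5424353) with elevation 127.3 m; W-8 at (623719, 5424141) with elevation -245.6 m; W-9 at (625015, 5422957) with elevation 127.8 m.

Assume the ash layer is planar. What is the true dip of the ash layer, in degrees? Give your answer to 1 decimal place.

54.4°

Two edge vectors: W-7→W-8 = (799, -212, -372.9), W-7→W-9 = (2095, -1396, 0.5).
Normal n = (W-7→W-8) × (W-7→W-9) = (-520674.4, -781625, -671264).
So ∂z/∂E = −n_x/n_z = −0.77566 and ∂z/∂N = −n_y/n_z = −1.16441.
Gradient magnitude |∇z| = √(a² + b²) = √(0.60165 + 1.35585) = 1.39911.
True dip = arctan(1.39911) = 54.4°, dipping toward NNE (azimuth ≈ 034°).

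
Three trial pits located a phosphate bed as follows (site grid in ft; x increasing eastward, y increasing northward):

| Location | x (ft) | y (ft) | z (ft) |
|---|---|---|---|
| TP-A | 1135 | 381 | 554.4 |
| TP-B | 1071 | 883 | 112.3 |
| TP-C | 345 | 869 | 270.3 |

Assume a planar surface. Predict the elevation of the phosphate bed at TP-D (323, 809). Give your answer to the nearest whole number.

Let the plane be z = a·x + b·y + c.
TP-B−TP-A: −64a + 502b = −442.1;  TP-C−TP-A: −790a + 488b = −284.1.
Solving gives a = −0.20016, b = −0.90620.
Then c = 554.4 − a·1135 − b·381 = 1126.84.
At (323, 809): z = −64.7 − 733.1 + 1126.84 = 329.1 ft.

329 ft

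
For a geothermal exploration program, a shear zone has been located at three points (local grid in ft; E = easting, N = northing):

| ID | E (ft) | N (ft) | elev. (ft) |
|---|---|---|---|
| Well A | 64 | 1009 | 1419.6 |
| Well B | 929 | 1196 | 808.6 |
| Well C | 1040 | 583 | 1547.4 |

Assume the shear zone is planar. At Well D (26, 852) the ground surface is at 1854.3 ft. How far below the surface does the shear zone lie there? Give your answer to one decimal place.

217.0 ft

Let the plane be z = a·E + b·N + c.
Well B−Well A: 865a + 187b = −611;  Well C−Well A: 976a − 426b = 127.8.
Solving gives a = −0.429014, b = −1.282905.
Then c = 1419.6 − a·64 − b·1009 = 2741.51.
At (26, 852): z_contact = −11.15 − 1093.03 + 2741.51 = 1637.32 ft.
Depth below ground = 1854.3 − 1637.32 = 217.0 ft.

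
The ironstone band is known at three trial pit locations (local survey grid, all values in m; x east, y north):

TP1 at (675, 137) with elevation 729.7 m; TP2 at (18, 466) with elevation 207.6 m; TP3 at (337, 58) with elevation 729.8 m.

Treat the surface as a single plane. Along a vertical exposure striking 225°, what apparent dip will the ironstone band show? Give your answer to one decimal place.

30.4°

Two edge vectors: TP1→TP2 = (-657, 329, -522.1), TP1→TP3 = (-338, -79, 0.1).
Normal n = (TP1→TP2) × (TP1→TP3) = (-41213, 176535.5, 163105).
So ∂z/∂x = −n_x/n_z = 0.25268 and ∂z/∂y = −n_y/n_z = −1.08234.
Unit vector along 225° is (sin 225°, cos 225°) = (-0.7071, -0.7071).
Slope in that direction = a·(-0.7071) + b·(-0.7071) = 0.58666.
Apparent dip = arctan|0.58666| = 30.4° (true dip is 48.0°, so apparent ≤ true as expected).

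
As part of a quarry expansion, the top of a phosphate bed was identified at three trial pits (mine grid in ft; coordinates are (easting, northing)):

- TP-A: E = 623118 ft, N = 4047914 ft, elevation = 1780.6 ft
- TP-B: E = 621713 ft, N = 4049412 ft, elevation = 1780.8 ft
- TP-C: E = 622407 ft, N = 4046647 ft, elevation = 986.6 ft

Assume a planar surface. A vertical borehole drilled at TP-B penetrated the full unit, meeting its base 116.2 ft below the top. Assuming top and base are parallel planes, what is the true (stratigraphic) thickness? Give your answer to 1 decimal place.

Two edge vectors: TP-A→TP-B = (-1405, 1498, 0.2), TP-A→TP-C = (-711, -1267, -794).
Normal n = (TP-A→TP-B) × (TP-A→TP-C) = (-1189158.6, -1115712.2, 2845213).
So ∂z/∂E = −n_x/n_z = 0.41795 and ∂z/∂N = −n_y/n_z = 0.39214.
|∇z| = √(a²+b²) = 0.57311, so dip δ = arctan(0.57311) = 29.82°.
True thickness = vertical thickness × cos δ = 116.2 × cos 29.82° = 100.8 ft.

100.8 ft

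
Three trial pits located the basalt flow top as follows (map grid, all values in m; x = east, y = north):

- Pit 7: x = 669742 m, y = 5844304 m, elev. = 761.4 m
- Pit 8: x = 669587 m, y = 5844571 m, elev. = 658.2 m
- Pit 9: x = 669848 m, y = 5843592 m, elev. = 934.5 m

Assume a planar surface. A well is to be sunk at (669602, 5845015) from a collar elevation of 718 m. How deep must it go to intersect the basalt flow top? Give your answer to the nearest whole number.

Let the plane be z = a·x + b·y + c.
Pit 8−Pit 7: −155a + 267b = −103.2;  Pit 9−Pit 7: 106a − 712b = 173.1.
Solving gives a = 0.33221258, b = −0.19365936.
Then c = 761.4 − a·669742 − b·5844304 = 910068.87.
At (669602, 5845015): z_contact = 222450.2 − 1131941.9 + 910068.87 = 577.2 m.
Depth below ground = 718 − 577.2 = 141 m.

141 m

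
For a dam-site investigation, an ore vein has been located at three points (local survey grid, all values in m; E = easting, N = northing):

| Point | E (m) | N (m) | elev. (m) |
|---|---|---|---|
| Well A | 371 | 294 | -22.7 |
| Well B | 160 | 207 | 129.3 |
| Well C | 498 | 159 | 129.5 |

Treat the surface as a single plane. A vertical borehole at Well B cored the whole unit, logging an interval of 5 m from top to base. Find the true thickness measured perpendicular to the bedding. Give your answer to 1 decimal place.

Let the plane be z = a·E + b·N + c.
Well B−Well A: −211a − 87b = 152;  Well C−Well A: 127a − 135b = 152.2.
Solving gives a = −0.18411, b = −1.30061.
|∇z| = √(a²+b²) = 1.31357, so dip δ = arctan(1.31357) = 52.72°.
True thickness = vertical thickness × cos δ = 5 × cos 52.72° = 3.0 m.

3.0 m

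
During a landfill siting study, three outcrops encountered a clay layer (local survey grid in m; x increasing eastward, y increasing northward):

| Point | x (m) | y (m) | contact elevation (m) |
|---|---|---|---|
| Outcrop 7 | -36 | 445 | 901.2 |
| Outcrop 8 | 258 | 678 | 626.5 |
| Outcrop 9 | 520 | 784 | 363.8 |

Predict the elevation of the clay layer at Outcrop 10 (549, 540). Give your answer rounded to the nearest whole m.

290 m

Two edge vectors: Outcrop 7→Outcrop 8 = (294, 233, -274.7), Outcrop 7→Outcrop 9 = (556, 339, -537.4).
Normal n = (Outcrop 7→Outcrop 8) × (Outcrop 7→Outcrop 9) = (-32090.9, 5262.4, -29882).
So ∂z/∂x = −n_x/n_z = −1.07392 and ∂z/∂y = −n_y/n_z = 0.17611.
Intercept c from Outcrop 7: 901.2 − 38.66 − 78.37 = 784.17.
At (549, 540): z = −589.6 + 95.1 + 784.17 = 289.7 m.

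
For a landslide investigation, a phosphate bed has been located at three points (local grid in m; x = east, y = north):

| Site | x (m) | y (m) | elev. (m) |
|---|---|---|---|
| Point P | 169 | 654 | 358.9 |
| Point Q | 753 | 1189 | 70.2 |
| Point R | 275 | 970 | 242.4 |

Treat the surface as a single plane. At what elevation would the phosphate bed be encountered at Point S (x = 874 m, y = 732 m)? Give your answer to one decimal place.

Two edge vectors: Point P→Point Q = (584, 535, -288.7), Point P→Point R = (106, 316, -116.5).
Normal n = (Point P→Point Q) × (Point P→Point R) = (28901.7, 37433.8, 127834).
So ∂z/∂x = −n_x/n_z = −0.226088 and ∂z/∂y = −n_y/n_z = −0.292831.
Intercept c from Point P: 358.9 + 38.21 + 191.51 = 588.62.
At (874, 732): z = −197.6 − 214.4 + 588.62 = 176.7 m.

176.7 m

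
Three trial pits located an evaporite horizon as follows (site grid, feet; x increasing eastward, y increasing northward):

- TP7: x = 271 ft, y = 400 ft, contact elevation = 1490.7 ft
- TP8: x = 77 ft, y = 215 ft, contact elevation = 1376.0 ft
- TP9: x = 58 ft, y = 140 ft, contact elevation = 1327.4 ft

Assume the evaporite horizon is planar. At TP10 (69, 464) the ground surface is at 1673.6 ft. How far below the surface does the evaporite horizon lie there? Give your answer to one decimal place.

133.7 ft

Two edge vectors: TP7→TP8 = (-194, -185, -114.7), TP7→TP9 = (-213, -260, -163.3).
Normal n = (TP7→TP8) × (TP7→TP9) = (388.5, -7249.1, 11035).
So ∂z/∂x = −n_x/n_z = −0.03521 and ∂z/∂y = −n_y/n_z = 0.65692.
Intercept c from TP7: 1490.7 + 9.54 − 262.77 = 1237.47.
At (69, 464): z_contact = −2.43 + 304.81 + 1237.47 = 1539.85 ft.
Depth below ground = 1673.6 − 1539.85 = 133.7 ft.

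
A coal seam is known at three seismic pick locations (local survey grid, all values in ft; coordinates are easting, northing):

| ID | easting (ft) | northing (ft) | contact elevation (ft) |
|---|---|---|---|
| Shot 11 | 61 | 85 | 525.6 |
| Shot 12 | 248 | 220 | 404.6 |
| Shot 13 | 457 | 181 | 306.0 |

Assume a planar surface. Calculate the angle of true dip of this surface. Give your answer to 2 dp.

Two edge vectors: Shot 11→Shot 12 = (187, 135, -121), Shot 11→Shot 13 = (396, 96, -219.6).
Normal n = (Shot 11→Shot 12) × (Shot 11→Shot 13) = (-18030, -6850.8, -35508).
So ∂z/∂easting = −n_x/n_z = −0.50777 and ∂z/∂northing = −n_y/n_z = −0.19294.
Gradient magnitude |∇z| = √(a² + b²) = √(0.25783 + 0.03722) = 0.54319.
True dip = arctan(0.54319) = 28.51°, dipping toward ENE (azimuth ≈ 069°).

28.51°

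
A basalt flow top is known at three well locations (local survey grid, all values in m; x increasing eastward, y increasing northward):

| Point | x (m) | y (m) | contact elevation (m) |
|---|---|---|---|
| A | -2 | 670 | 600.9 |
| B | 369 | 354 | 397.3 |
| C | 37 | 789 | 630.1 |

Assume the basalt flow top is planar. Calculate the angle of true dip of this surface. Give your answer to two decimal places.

23.05°

Two edge vectors: A→B = (371, -316, -203.6), A→C = (39, 119, 29.2).
Normal n = (A→B) × (A→C) = (15001.2, -18773.6, 56473).
So ∂z/∂x = −n_x/n_z = −0.26563 and ∂z/∂y = −n_y/n_z = 0.33243.
Gradient magnitude |∇z| = √(a² + b²) = √(0.07056 + 0.11051) = 0.42553.
True dip = arctan(0.42553) = 23.05°, dipping toward SE (azimuth ≈ 141°).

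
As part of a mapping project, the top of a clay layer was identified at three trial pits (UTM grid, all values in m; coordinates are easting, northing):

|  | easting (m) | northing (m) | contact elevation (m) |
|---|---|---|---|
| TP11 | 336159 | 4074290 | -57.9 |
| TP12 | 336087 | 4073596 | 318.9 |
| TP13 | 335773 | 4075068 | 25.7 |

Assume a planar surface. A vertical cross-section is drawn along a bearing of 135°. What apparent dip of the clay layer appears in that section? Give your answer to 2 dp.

24.81°

Let the plane be z = a·easting + b·northing + c.
TP12−TP11: −72a − 694b = 376.8;  TP13−TP11: −386a + 778b = 83.6.
Solving gives a = −1.08419, b = −0.43046.
Unit vector along 135° is (sin 135°, cos 135°) = (0.7071, -0.7071).
Slope in that direction = a·(0.7071) + b·(-0.7071) = −0.46226.
Apparent dip = arctan|0.46226| = 24.81° (true dip is 49.4°, so apparent ≤ true as expected).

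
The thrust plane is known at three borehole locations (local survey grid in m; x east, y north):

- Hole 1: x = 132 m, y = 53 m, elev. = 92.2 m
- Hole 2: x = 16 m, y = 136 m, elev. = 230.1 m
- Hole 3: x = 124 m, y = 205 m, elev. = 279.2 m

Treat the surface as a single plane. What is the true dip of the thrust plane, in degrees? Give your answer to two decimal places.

51.45°

Let the plane be z = a·x + b·y + c.
Hole 2−Hole 1: −116a + 83b = 137.9;  Hole 3−Hole 1: −8a + 152b = 187.
Solving gives a = −0.32059, b = 1.21339.
Gradient magnitude |∇z| = √(a² + b²) = √(0.10278 + 1.47232) = 1.25503.
True dip = arctan(1.25503) = 51.45°, dipping toward SSE (azimuth ≈ 165°).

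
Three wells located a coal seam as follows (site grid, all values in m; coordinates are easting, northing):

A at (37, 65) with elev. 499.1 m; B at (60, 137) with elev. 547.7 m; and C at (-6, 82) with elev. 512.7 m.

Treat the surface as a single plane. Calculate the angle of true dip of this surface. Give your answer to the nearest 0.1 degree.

Two edge vectors: A→B = (23, 72, 48.6), A→C = (-43, 17, 13.6).
Normal n = (A→B) × (A→C) = (153, -2402.6, 3487).
So ∂z/∂easting = −n_x/n_z = −0.04388 and ∂z/∂northing = −n_y/n_z = 0.68902.
Gradient magnitude |∇z| = √(a² + b²) = √(0.00193 + 0.47474) = 0.69041.
True dip = arctan(0.69041) = 34.6°, dipping toward S (azimuth ≈ 176°).

34.6°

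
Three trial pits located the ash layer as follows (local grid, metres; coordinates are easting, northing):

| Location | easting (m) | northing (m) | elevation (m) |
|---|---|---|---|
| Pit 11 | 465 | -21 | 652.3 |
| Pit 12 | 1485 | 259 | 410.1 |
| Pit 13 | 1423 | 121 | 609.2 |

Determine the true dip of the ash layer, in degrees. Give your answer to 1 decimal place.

56.9°

Let the plane be z = a·easting + b·northing + c.
Pit 12−Pit 11: 1020a + 280b = −242.2;  Pit 13−Pit 11: 958a + 142b = −43.1.
Solving gives a = 0.18091, b = −1.52403.
Gradient magnitude |∇z| = √(a² + b²) = √(0.03273 + 2.32267) = 1.53473.
True dip = arctan(1.53473) = 56.9°, dipping toward N (azimuth ≈ 353°).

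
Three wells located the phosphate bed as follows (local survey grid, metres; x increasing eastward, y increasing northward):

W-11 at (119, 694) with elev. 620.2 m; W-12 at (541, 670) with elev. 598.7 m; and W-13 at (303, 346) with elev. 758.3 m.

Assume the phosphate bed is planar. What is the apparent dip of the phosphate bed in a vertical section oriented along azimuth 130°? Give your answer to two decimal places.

12.56°

Two edge vectors: W-11→W-12 = (422, -24, -21.5), W-11→W-13 = (184, -348, 138.1).
Normal n = (W-11→W-12) × (W-11→W-13) = (-10796.4, -62234.2, -142440).
So ∂z/∂x = −n_x/n_z = −0.07580 and ∂z/∂y = −n_y/n_z = −0.43692.
Unit vector along 130° is (sin 130°, cos 130°) = (0.7660, -0.6428).
Slope in that direction = a·(0.7660) + b·(-0.6428) = 0.22278.
Apparent dip = arctan|0.22278| = 12.56° (true dip is 23.9°, so apparent ≤ true as expected).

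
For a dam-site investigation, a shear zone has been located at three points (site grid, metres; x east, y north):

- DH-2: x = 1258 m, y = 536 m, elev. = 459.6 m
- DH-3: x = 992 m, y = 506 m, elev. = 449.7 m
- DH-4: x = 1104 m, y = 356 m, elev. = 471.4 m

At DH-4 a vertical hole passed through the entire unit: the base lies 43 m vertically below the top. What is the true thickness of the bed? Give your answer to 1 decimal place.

Two edge vectors: DH-2→DH-3 = (-266, -30, -9.9), DH-2→DH-4 = (-154, -180, 11.8).
Normal n = (DH-2→DH-3) × (DH-2→DH-4) = (-2136, 4663.4, 43260).
So ∂z/∂x = −n_x/n_z = 0.04938 and ∂z/∂y = −n_y/n_z = −0.10780.
|∇z| = √(a²+b²) = 0.11857, so dip δ = arctan(0.11857) = 6.76°.
True thickness = vertical thickness × cos δ = 43 × cos 6.76° = 42.7 m.

42.7 m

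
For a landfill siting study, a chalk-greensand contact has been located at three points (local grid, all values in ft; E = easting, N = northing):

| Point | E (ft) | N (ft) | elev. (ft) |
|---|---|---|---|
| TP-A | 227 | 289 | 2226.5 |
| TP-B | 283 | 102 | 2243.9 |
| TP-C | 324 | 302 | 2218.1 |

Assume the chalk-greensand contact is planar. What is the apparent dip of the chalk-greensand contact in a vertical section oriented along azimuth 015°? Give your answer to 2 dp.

7.35°

Let the plane be z = a·E + b·N + c.
TP-B−TP-A: 56a − 187b = 17.4;  TP-C−TP-A: 97a + 13b = −8.4.
Solving gives a = −0.07127, b = −0.11439.
Unit vector along 015° is (sin 15°, cos 15°) = (0.2588, 0.9659).
Slope in that direction = a·(0.2588) + b·(0.9659) = −0.12894.
Apparent dip = arctan|0.12894| = 7.35° (true dip is 7.7°, so apparent ≤ true as expected).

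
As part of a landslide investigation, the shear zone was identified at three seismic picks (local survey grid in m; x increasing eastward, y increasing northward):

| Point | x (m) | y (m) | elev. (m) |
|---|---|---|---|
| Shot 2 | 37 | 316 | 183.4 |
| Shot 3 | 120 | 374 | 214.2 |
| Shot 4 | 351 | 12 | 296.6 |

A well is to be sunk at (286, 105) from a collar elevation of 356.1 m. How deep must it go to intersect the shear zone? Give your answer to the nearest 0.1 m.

82.7 m

Let the plane be z = a·x + b·y + c.
Shot 3−Shot 2: 83a + 58b = 30.8;  Shot 4−Shot 2: 314a − 304b = 113.2.
Solving gives a = 0.36665, b = 0.00634.
Then c = 183.4 − a·37 − b·316 = 167.83.
At (286, 105): z_contact = 104.86 + 0.67 + 167.83 = 273.36 m.
Depth below ground = 356.1 − 273.36 = 82.7 m.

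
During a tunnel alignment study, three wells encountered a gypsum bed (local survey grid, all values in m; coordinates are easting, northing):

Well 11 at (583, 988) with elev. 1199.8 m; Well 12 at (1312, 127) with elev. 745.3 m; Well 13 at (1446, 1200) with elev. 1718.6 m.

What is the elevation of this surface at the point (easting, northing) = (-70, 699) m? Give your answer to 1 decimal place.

696.9 m

Two edge vectors: Well 11→Well 12 = (729, -861, -454.5), Well 11→Well 13 = (863, 212, 518.8).
Normal n = (Well 11→Well 12) × (Well 11→Well 13) = (-350332.8, -770438.7, 897591).
So ∂z/∂easting = −n_x/n_z = 0.390303 and ∂z/∂northing = −n_y/n_z = 0.858340.
Intercept c from Well 11: 1199.8 − 227.55 − 848.04 = 124.21.
At (-70, 699): z = −27.3 + 600.0 + 124.21 = 696.9 m.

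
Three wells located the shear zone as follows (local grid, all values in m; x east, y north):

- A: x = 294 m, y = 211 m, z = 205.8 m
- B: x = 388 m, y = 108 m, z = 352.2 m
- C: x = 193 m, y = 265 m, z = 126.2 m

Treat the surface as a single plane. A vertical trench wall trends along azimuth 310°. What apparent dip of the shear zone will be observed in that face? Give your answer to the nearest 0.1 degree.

42.7°

Two edge vectors: A→B = (94, -103, 146.4), A→C = (-101, 54, -79.6).
Normal n = (A→B) × (A→C) = (293.2, -7304, -5327).
So ∂z/∂x = −n_x/n_z = 0.05504 and ∂z/∂y = −n_y/n_z = −1.37113.
Unit vector along 310° is (sin 310°, cos 310°) = (-0.7660, 0.6428).
Slope in that direction = a·(-0.7660) + b·(0.6428) = −0.92351.
Apparent dip = arctan|0.92351| = 42.7° (true dip is 53.9°, so apparent ≤ true as expected).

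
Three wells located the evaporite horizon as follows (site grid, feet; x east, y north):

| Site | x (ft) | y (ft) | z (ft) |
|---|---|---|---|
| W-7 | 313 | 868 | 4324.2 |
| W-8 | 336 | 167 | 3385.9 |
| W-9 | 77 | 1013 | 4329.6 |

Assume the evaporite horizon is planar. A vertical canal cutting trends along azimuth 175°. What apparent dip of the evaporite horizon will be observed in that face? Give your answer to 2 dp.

Two edge vectors: W-7→W-8 = (23, -701, -938.3), W-7→W-9 = (-236, 145, 5.4).
Normal n = (W-7→W-8) × (W-7→W-9) = (132268.1, 221314.6, -162101).
So ∂z/∂x = −n_x/n_z = 0.81596 and ∂z/∂y = −n_y/n_z = 1.36529.
Unit vector along 175° is (sin 175°, cos 175°) = (0.0872, -0.9962).
Slope in that direction = a·(0.0872) + b·(-0.9962) = −1.28898.
Apparent dip = arctan|1.28898| = 52.20° (true dip is 57.8°, so apparent ≤ true as expected).

52.20°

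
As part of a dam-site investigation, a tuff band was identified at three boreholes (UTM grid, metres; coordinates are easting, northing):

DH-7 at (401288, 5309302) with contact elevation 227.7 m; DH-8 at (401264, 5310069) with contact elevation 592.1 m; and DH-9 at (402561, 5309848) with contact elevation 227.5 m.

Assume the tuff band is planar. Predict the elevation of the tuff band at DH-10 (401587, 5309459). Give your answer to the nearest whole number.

Let the plane be z = a·easting + b·northing + c.
DH-8−DH-7: −24a + 767b = 364.4;  DH-9−DH-7: 1273a + 546b = −0.2.
Solving gives a = −0.20122972, b = 0.46880116.
Then c = 227.7 − a·401288 − b·5309302 = −2408028.14.
At (401587, 5309459): z = −80811.2 + 2489080.5 − 2408028.14 = 241.1 m.

241 m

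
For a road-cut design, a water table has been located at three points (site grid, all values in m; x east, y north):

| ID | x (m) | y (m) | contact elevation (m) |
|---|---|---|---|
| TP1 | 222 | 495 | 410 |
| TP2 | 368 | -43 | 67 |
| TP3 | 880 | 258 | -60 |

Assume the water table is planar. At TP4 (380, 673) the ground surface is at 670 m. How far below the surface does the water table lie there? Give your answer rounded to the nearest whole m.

257 m

Two edge vectors: TP1→TP2 = (146, -538, -343), TP1→TP3 = (658, -237, -470).
Normal n = (TP1→TP2) × (TP1→TP3) = (171569, -157074, 319402).
So ∂z/∂x = −n_x/n_z = −0.53716 and ∂z/∂y = −n_y/n_z = 0.49178.
Intercept c from TP1: 410 + 119.25 − 243.43 = 285.82.
At (380, 673): z_contact = −204.1 + 331.0 + 285.82 = 412.7 m.
Depth below ground = 670 − 412.7 = 257 m.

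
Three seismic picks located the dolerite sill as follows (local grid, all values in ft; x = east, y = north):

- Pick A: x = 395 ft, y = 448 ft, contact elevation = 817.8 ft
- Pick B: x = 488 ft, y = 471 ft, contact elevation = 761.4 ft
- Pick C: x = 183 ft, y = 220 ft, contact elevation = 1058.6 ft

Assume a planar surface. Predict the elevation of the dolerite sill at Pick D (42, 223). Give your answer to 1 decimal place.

1119.9 ft

Two edge vectors: Pick A→Pick B = (93, 23, -56.4), Pick A→Pick C = (-212, -228, 240.8).
Normal n = (Pick A→Pick B) × (Pick A→Pick C) = (-7320.8, -10437.6, -16328).
So ∂z/∂x = −n_x/n_z = −0.44836 and ∂z/∂y = −n_y/n_z = −0.63925.
Intercept c from Pick A: 817.8 + 177.10 + 286.38 = 1281.28.
At (42, 223): z = −18.8 − 142.6 + 1281.28 = 1119.9 ft.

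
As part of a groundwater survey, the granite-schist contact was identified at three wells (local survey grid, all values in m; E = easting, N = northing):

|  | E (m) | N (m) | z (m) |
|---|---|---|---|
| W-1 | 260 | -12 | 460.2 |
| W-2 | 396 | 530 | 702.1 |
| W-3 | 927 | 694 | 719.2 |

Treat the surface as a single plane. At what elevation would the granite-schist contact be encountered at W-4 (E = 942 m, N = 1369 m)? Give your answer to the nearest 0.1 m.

1038.1 m

Two edge vectors: W-1→W-2 = (136, 542, 241.9), W-1→W-3 = (667, 706, 259).
Normal n = (W-1→W-2) × (W-1→W-3) = (-30403.4, 126123.3, -265498).
So ∂z/∂E = −n_x/n_z = −0.114515 and ∂z/∂N = −n_y/n_z = 0.475044.
Intercept c from W-1: 460.2 + 29.77 + 5.70 = 495.67.
At (942, 1369): z = −107.9 + 650.3 + 495.67 = 1038.1 m.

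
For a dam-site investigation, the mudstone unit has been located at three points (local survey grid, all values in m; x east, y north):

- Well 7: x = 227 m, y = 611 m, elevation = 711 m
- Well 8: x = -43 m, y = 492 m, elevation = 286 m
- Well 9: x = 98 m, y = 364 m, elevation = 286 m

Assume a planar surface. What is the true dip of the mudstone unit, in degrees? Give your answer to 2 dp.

Two edge vectors: Well 7→Well 8 = (-270, -119, -425), Well 7→Well 9 = (-129, -247, -425).
Normal n = (Well 7→Well 8) × (Well 7→Well 9) = (-54400, -59925, 51339).
So ∂z/∂x = −n_x/n_z = 1.05962 and ∂z/∂y = −n_y/n_z = 1.16724.
Gradient magnitude |∇z| = √(a² + b²) = √(1.12280 + 1.36245) = 1.57647.
True dip = arctan(1.57647) = 57.61°, dipping toward SW (azimuth ≈ 222°).

57.61°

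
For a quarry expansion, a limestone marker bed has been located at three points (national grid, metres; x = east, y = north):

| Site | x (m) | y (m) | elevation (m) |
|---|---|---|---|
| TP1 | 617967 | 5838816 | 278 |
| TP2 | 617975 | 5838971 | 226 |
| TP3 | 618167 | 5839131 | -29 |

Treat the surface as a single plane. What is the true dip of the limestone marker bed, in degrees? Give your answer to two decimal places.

Two edge vectors: TP1→TP2 = (8, 155, -52), TP1→TP3 = (200, 315, -307).
Normal n = (TP1→TP2) × (TP1→TP3) = (-31205, -7944, -28480).
So ∂z/∂x = −n_x/n_z = −1.09568 and ∂z/∂y = −n_y/n_z = −0.27893.
Gradient magnitude |∇z| = √(a² + b²) = √(1.20052 + 0.07780) = 1.13063.
True dip = arctan(1.13063) = 48.51°, dipping toward ENE (azimuth ≈ 076°).

48.51°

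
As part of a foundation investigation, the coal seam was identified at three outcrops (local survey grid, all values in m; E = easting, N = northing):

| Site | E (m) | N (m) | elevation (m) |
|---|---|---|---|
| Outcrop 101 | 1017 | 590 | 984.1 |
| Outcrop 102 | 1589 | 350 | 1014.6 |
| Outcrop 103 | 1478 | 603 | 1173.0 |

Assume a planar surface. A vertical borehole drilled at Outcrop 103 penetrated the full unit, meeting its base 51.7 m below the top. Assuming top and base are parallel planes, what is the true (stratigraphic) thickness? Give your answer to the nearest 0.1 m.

38.7 m

Two edge vectors: Outcrop 101→Outcrop 102 = (572, -240, 30.5), Outcrop 101→Outcrop 103 = (461, 13, 188.9).
Normal n = (Outcrop 101→Outcrop 102) × (Outcrop 101→Outcrop 103) = (-45732.5, -93990.3, 118076).
So ∂z/∂E = −n_x/n_z = 0.38731 and ∂z/∂N = −n_y/n_z = 0.79602.
|∇z| = √(a²+b²) = 0.88524, so dip δ = arctan(0.88524) = 41.52°.
True thickness = vertical thickness × cos δ = 51.7 × cos 41.52° = 38.7 m.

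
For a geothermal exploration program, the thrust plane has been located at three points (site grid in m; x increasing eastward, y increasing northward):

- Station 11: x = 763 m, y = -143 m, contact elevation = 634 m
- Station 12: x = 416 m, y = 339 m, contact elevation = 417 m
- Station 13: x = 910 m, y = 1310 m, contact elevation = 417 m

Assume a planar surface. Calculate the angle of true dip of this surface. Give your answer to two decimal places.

22.35°

Let the plane be z = a·x + b·y + c.
Station 12−Station 11: −347a + 482b = −217;  Station 13−Station 11: 147a + 1453b = −217.
Solving gives a = 0.36642, b = −0.18642.
Gradient magnitude |∇z| = √(a² + b²) = √(0.13426 + 0.03475) = 0.41111.
True dip = arctan(0.41111) = 22.35°, dipping toward WNW (azimuth ≈ 297°).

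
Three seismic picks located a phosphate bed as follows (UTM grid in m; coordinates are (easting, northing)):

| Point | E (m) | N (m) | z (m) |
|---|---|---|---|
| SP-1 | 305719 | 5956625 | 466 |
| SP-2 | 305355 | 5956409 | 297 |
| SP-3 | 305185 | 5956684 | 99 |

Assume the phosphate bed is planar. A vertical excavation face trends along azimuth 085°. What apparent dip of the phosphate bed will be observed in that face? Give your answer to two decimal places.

Two edge vectors: SP-1→SP-2 = (-364, -216, -169), SP-1→SP-3 = (-534, 59, -367).
Normal n = (SP-1→SP-2) × (SP-1→SP-3) = (89243, -43342, -136820).
So ∂z/∂E = −n_x/n_z = 0.65227 and ∂z/∂N = −n_y/n_z = −0.31678.
Unit vector along 085° is (sin 85°, cos 85°) = (0.9962, 0.0872).
Slope in that direction = a·(0.9962) + b·(0.0872) = 0.62217.
Apparent dip = arctan|0.62217| = 31.89° (true dip is 35.9°, so apparent ≤ true as expected).

31.89°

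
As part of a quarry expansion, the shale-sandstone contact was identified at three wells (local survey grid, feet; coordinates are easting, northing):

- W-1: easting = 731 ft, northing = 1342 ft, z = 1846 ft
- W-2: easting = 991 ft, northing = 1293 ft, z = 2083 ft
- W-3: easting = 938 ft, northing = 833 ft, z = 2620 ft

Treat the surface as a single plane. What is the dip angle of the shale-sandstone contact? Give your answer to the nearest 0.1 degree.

54.8°

Let the plane be z = a·easting + b·northing + c.
W-2−W-1: 260a − 49b = 237;  W-3−W-1: 207a − 509b = 774.
Solving gives a = 0.67683, b = −1.24537.
Gradient magnitude |∇z| = √(a² + b²) = √(0.45810 + 1.55096) = 1.41741.
True dip = arctan(1.41741) = 54.8°, dipping toward NNW (azimuth ≈ 331°).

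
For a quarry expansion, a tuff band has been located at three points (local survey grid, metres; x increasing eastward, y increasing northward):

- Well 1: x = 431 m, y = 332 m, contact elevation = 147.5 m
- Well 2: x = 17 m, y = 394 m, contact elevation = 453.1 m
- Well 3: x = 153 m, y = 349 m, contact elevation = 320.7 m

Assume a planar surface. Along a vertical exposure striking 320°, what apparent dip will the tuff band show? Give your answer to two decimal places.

53.37°

Two edge vectors: Well 1→Well 2 = (-414, 62, 305.6), Well 1→Well 3 = (-278, 17, 173.2).
Normal n = (Well 1→Well 2) × (Well 1→Well 3) = (5543.2, -13252, 10198).
So ∂z/∂x = −n_x/n_z = −0.54356 and ∂z/∂y = −n_y/n_z = 1.29947.
Unit vector along 320° is (sin 320°, cos 320°) = (-0.6428, 0.7660).
Slope in that direction = a·(-0.6428) + b·(0.7660) = 1.34484.
Apparent dip = arctan|1.34484| = 53.37° (true dip is 54.6°, so apparent ≤ true as expected).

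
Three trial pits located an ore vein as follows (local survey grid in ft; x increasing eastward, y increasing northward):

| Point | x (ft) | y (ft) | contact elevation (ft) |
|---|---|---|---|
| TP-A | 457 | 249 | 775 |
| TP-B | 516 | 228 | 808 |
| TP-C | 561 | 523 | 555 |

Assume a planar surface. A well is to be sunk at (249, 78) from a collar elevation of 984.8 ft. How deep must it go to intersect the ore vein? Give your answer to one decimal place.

Two edge vectors: TP-A→TP-B = (59, -21, 33), TP-A→TP-C = (104, 274, -220).
Normal n = (TP-A→TP-B) × (TP-A→TP-C) = (-4422, 16412, 18350).
So ∂z/∂x = −n_x/n_z = 0.24098 and ∂z/∂y = −n_y/n_z = −0.89439.
Intercept c from TP-A: 775 − 110.13 + 222.70 = 887.57.
At (249, 78): z_contact = 60.00 − 69.76 + 887.57 = 877.82 ft.
Depth below ground = 984.8 − 877.82 = 107.0 ft.

107.0 ft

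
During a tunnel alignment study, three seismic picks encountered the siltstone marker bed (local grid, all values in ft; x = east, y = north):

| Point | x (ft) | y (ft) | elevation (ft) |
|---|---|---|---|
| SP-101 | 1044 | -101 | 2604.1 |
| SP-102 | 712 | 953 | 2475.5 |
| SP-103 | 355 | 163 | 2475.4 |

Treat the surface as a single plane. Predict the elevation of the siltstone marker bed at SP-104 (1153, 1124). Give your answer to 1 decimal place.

2533.5 ft

Two edge vectors: SP-101→SP-102 = (-332, 1054, -128.6), SP-101→SP-103 = (-689, 264, -128.7).
Normal n = (SP-101→SP-102) × (SP-101→SP-103) = (-101699.4, 45877, 638558).
So ∂z/∂x = −n_x/n_z = 0.159264 and ∂z/∂y = −n_y/n_z = −0.071845.
Intercept c from SP-101: 2604.1 − 166.27 − 7.26 = 2430.57.
At (1153, 1124): z = 183.6 − 80.8 + 2430.57 = 2533.5 ft.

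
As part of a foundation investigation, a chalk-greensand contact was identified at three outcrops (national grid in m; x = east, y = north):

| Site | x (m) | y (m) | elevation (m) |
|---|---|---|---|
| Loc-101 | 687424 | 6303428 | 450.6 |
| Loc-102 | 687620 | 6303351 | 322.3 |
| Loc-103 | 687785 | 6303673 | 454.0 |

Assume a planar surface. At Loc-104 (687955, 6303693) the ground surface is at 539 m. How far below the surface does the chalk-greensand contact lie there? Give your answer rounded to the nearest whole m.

143 m

Two edge vectors: Loc-101→Loc-102 = (196, -77, -128.3), Loc-101→Loc-103 = (361, 245, 3.4).
Normal n = (Loc-101→Loc-102) × (Loc-101→Loc-103) = (31171.7, -46982.7, 75817).
So ∂z/∂x = −n_x/n_z = −0.41114394 and ∂z/∂y = −n_y/n_z = 0.61968556.
Intercept c from Loc-101: 450.6 + 282630.21 − 3906143.30 = −3623062.49.
At (687955, 6303693): z_contact = −282848.5 + 3906307.5 − 3623062.49 = 396.5 m.
Depth below ground = 539 − 396.5 = 143 m.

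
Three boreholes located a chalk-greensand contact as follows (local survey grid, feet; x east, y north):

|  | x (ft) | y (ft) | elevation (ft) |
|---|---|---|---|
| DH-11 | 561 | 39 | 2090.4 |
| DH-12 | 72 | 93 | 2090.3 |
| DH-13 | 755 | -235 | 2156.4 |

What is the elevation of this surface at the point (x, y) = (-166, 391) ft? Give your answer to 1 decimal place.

Two edge vectors: DH-11→DH-12 = (-489, 54, -0.1), DH-11→DH-13 = (194, -274, 66).
Normal n = (DH-11→DH-12) × (DH-11→DH-13) = (3536.6, 32254.6, 123510).
So ∂z/∂x = −n_x/n_z = −0.02863 and ∂z/∂y = −n_y/n_z = −0.26115.
Intercept c from DH-11: 2090.4 + 16.06 + 10.18 = 2116.65.
At (-166, 391): z = 4.8 − 102.1 + 2116.65 = 2019.3 ft.

2019.3 ft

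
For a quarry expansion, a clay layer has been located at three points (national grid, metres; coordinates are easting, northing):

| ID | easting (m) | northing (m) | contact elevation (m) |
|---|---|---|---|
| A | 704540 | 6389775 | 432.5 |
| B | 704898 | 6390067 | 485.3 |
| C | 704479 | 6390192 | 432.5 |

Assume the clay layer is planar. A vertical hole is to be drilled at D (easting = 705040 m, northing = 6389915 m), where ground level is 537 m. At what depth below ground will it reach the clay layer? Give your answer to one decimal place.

Let the plane be z = a·easting + b·northing + c.
B−A: 358a + 292b = 52.8;  C−A: −61a + 417b = 0.
Solving gives a = 0.131764593, b = 0.019274917.
Then c = 432.5 − a·704540 − b·6389775 = −215563.31.
At (705040, 6389915): z_contact = 92899.31 + 123165.08 − 215563.31 = 501.08 m.
Depth below ground = 537 − 501.08 = 35.9 m.

35.9 m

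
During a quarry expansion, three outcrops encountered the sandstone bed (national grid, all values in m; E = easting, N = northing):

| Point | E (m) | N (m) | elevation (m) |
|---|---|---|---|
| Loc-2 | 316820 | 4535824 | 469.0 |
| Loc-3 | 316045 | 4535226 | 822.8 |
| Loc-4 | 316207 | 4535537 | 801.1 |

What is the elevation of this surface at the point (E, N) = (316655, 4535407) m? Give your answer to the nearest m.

Let the plane be z = a·E + b·N + c.
Loc-3−Loc-2: −775a − 598b = 353.8;  Loc-4−Loc-2: −613a − 287b = 332.1.
Solving gives a = −0.67329777, b = 0.28094610.
Then c = 469 − a·316820 − b·4535824 = −1060538.88.
At (316655, 4535407): z = −213203.1 + 1274204.9 − 1060538.88 = 462.9 m.

463 m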